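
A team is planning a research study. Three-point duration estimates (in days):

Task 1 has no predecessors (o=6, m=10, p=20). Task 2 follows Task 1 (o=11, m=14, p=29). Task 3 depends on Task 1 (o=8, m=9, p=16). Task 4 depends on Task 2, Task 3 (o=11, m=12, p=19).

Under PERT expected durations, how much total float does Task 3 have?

6 days

te_Task 1 = (6 + 4·10 + 20)/6 = 66/6 = 11
te_Task 2 = (11 + 4·14 + 29)/6 = 96/6 = 16
te_Task 3 = (8 + 4·9 + 16)/6 = 60/6 = 10
te_Task 4 = (11 + 4·12 + 19)/6 = 78/6 = 13

Forward pass:
ES_Task 1 = 0; EF_Task 1 = 11
ES_Task 2 = 11; EF_Task 2 = 11+16 = 27
ES_Task 3 = 11; EF_Task 3 = 11+10 = 21
ES_Task 4 = max(EF_Task 2=27, EF_Task 3=21) = 27; EF_Task 4 = 27+13 = 40
Expected project duration μ = 40 days. Critical path: Task 1 → Task 2 → Task 4.

Backward pass:
LF_Task 4 = 40; LS_Task 4 = 40−13 = 27
LF_Task 3 = LS_Task 4 = 27; LS_Task 3 = 27−10 = 17
LF_Task 2 = LS_Task 4 = 27; LS_Task 2 = 27−16 = 11
LF_Task 1 = min(LS_Task 2=11, LS_Task 3=17) = 11; LS_Task 1 = 11−11 = 0
Slack_Task 3 = LS_Task 3 − ES_Task 3 = 17 − 11 = 6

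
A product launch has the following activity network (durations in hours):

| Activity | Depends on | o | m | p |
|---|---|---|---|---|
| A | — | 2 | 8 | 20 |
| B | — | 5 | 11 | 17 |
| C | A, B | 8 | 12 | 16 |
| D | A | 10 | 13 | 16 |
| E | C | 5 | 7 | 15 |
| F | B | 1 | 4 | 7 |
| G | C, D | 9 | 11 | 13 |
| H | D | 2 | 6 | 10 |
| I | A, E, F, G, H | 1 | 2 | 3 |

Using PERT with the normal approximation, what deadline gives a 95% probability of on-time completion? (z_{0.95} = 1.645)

40.1 hours

te_A = (2 + 4·8 + 20)/6 = 54/6 = 9; σ²_A = ((20−2)/6)² = 9.000
te_B = (5 + 4·11 + 17)/6 = 66/6 = 11; σ²_B = ((17−5)/6)² = 4.000
te_C = (8 + 4·12 + 16)/6 = 72/6 = 12; σ²_C = ((16−8)/6)² = 1.778
te_D = (10 + 4·13 + 16)/6 = 78/6 = 13; σ²_D = ((16−10)/6)² = 1.000
te_E = (5 + 4·7 + 15)/6 = 48/6 = 8; σ²_E = ((15−5)/6)² = 2.778
te_F = (1 + 4·4 + 7)/6 = 24/6 = 4; σ²_F = ((7−1)/6)² = 1.000
te_G = (9 + 4·11 + 13)/6 = 66/6 = 11; σ²_G = ((13−9)/6)² = 0.444
te_H = (2 + 4·6 + 10)/6 = 36/6 = 6; σ²_H = ((10−2)/6)² = 1.778
te_I = (1 + 4·2 + 3)/6 = 12/6 = 2; σ²_I = ((3−1)/6)² = 0.111

Forward pass:
ES_A = 0; EF_A = 9
ES_B = 0; EF_B = 11
ES_C = max(EF_A=9, EF_B=11) = 11; EF_C = 11+12 = 23
ES_D = 9; EF_D = 9+13 = 22
ES_E = 23; EF_E = 23+8 = 31
ES_F = 11; EF_F = 11+4 = 15
ES_G = max(EF_C=23, EF_D=22) = 23; EF_G = 23+11 = 34
ES_H = 22; EF_H = 22+6 = 28
ES_I = max(EF_A=9, EF_E=31, EF_F=15, EF_G=34, EF_H=28) = 34; EF_I = 34+2 = 36
Expected project duration μ = 36 hours. Critical path: B → C → G → I.

Variance along critical path = 4.000 + 1.778 + 0.444 + 0.111 = 6.333; σ = 2.517 hours.
D = μ + z·σ = 36 + 1.645·2.517 = 40.1 hours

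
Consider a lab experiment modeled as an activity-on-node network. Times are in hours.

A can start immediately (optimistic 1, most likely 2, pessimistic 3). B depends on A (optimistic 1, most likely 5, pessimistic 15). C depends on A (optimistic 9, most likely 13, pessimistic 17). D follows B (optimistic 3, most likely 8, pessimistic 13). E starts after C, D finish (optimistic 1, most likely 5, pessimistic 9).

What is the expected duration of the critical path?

21 hours

te_A = (1 + 4·2 + 3)/6 = 12/6 = 2
te_B = (1 + 4·5 + 15)/6 = 36/6 = 6
te_C = (9 + 4·13 + 17)/6 = 78/6 = 13
te_D = (3 + 4·8 + 13)/6 = 48/6 = 8
te_E = (1 + 4·5 + 9)/6 = 30/6 = 5

Forward pass:
ES_A = 0; EF_A = 2
ES_B = 2; EF_B = 2+6 = 8
ES_C = 2; EF_C = 2+13 = 15
ES_D = 8; EF_D = 8+8 = 16
ES_E = max(EF_C=15, EF_D=16) = 16; EF_E = 16+5 = 21
Expected project duration μ = 21 hours. Critical path: A → B → D → E.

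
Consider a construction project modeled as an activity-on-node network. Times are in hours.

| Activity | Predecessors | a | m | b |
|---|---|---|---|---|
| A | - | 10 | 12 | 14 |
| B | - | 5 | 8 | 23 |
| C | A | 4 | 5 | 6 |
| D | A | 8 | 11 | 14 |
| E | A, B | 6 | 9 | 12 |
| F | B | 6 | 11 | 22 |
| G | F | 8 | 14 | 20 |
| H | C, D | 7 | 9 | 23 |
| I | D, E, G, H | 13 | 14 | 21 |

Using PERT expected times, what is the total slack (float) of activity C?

te_A = (10 + 4·12 + 14)/6 = 72/6 = 12
te_B = (5 + 4·8 + 23)/6 = 60/6 = 10
te_C = (4 + 4·5 + 6)/6 = 30/6 = 5
te_D = (8 + 4·11 + 14)/6 = 66/6 = 11
te_E = (6 + 4·9 + 12)/6 = 54/6 = 9
te_F = (6 + 4·11 + 22)/6 = 72/6 = 12
te_G = (8 + 4·14 + 20)/6 = 84/6 = 14
te_H = (7 + 4·9 + 23)/6 = 66/6 = 11
te_I = (13 + 4·14 + 21)/6 = 90/6 = 15

Forward pass:
ES_A = 0; EF_A = 12
ES_B = 0; EF_B = 10
ES_C = 12; EF_C = 12+5 = 17
ES_D = 12; EF_D = 12+11 = 23
ES_E = max(EF_A=12, EF_B=10) = 12; EF_E = 12+9 = 21
ES_F = 10; EF_F = 10+12 = 22
ES_G = 22; EF_G = 22+14 = 36
ES_H = max(EF_C=17, EF_D=23) = 23; EF_H = 23+11 = 34
ES_I = max(EF_D=23, EF_E=21, EF_G=36, EF_H=34) = 36; EF_I = 36+15 = 51
Expected project duration μ = 51 hours. Critical path: B → F → G → I.

Backward pass:
LF_I = 51; LS_I = 51−15 = 36
LF_H = LS_I = 36; LS_H = 36−11 = 25
LF_G = LS_I = 36; LS_G = 36−14 = 22
LF_F = LS_G = 22; LS_F = 22−12 = 10
LF_E = LS_I = 36; LS_E = 36−9 = 27
LF_D = min(LS_H=25, LS_I=36) = 25; LS_D = 25−11 = 14
LF_C = LS_H = 25; LS_C = 25−5 = 20
LF_B = min(LS_E=27, LS_F=10) = 10; LS_B = 10−10 = 0
LF_A = min(LS_C=20, LS_D=14, LS_E=27) = 14; LS_A = 14−12 = 2
Slack_C = LS_C − ES_C = 20 − 12 = 8

8 hours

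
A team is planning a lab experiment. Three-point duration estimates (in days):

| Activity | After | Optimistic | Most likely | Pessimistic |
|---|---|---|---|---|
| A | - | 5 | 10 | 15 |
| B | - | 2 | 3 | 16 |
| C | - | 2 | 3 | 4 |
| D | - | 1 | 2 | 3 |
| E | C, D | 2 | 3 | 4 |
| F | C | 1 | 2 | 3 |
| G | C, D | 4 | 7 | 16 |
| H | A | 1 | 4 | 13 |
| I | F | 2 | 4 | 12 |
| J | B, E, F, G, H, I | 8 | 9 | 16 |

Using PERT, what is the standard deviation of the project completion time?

2.92 days

te_A = (5 + 4·10 + 15)/6 = 60/6 = 10; σ²_A = ((15−5)/6)² = 2.778
te_B = (2 + 4·3 + 16)/6 = 30/6 = 5; σ²_B = ((16−2)/6)² = 5.444
te_C = (2 + 4·3 + 4)/6 = 18/6 = 3; σ²_C = ((4−2)/6)² = 0.111
te_D = (1 + 4·2 + 3)/6 = 12/6 = 2; σ²_D = ((3−1)/6)² = 0.111
te_E = (2 + 4·3 + 4)/6 = 18/6 = 3; σ²_E = ((4−2)/6)² = 0.111
te_F = (1 + 4·2 + 3)/6 = 12/6 = 2; σ²_F = ((3−1)/6)² = 0.111
te_G = (4 + 4·7 + 16)/6 = 48/6 = 8; σ²_G = ((16−4)/6)² = 4.000
te_H = (1 + 4·4 + 13)/6 = 30/6 = 5; σ²_H = ((13−1)/6)² = 4.000
te_I = (2 + 4·4 + 12)/6 = 30/6 = 5; σ²_I = ((12−2)/6)² = 2.778
te_J = (8 + 4·9 + 16)/6 = 60/6 = 10; σ²_J = ((16−8)/6)² = 1.778

Forward pass:
ES_A = 0; EF_A = 10
ES_B = 0; EF_B = 5
ES_C = 0; EF_C = 3
ES_D = 0; EF_D = 2
ES_E = max(EF_C=3, EF_D=2) = 3; EF_E = 3+3 = 6
ES_F = 3; EF_F = 3+2 = 5
ES_G = max(EF_C=3, EF_D=2) = 3; EF_G = 3+8 = 11
ES_H = 10; EF_H = 10+5 = 15
ES_I = 5; EF_I = 5+5 = 10
ES_J = max(EF_B=5, EF_E=6, EF_F=5, EF_G=11, EF_H=15, EF_I=10) = 15; EF_J = 15+10 = 25
Expected project duration μ = 25 days. Critical path: A → H → J.

Variance along critical path = 2.778 + 4.000 + 1.778 = 8.556
σ = √8.556 = 2.925 days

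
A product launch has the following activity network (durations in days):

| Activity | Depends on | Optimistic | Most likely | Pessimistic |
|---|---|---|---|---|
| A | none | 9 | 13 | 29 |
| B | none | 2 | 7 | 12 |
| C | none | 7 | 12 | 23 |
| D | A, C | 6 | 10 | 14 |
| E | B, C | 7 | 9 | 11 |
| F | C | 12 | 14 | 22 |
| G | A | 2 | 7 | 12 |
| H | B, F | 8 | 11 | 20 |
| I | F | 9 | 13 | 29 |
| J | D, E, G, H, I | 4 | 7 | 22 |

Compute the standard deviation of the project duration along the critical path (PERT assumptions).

5.48 days

te_A = (9 + 4·13 + 29)/6 = 90/6 = 15; σ²_A = ((29−9)/6)² = 11.111
te_B = (2 + 4·7 + 12)/6 = 42/6 = 7; σ²_B = ((12−2)/6)² = 2.778
te_C = (7 + 4·12 + 23)/6 = 78/6 = 13; σ²_C = ((23−7)/6)² = 7.111
te_D = (6 + 4·10 + 14)/6 = 60/6 = 10; σ²_D = ((14−6)/6)² = 1.778
te_E = (7 + 4·9 + 11)/6 = 54/6 = 9; σ²_E = ((11−7)/6)² = 0.444
te_F = (12 + 4·14 + 22)/6 = 90/6 = 15; σ²_F = ((22−12)/6)² = 2.778
te_G = (2 + 4·7 + 12)/6 = 42/6 = 7; σ²_G = ((12−2)/6)² = 2.778
te_H = (8 + 4·11 + 20)/6 = 72/6 = 12; σ²_H = ((20−8)/6)² = 4.000
te_I = (9 + 4·13 + 29)/6 = 90/6 = 15; σ²_I = ((29−9)/6)² = 11.111
te_J = (4 + 4·7 + 22)/6 = 54/6 = 9; σ²_J = ((22−4)/6)² = 9.000

Forward pass:
ES_A = 0; EF_A = 15
ES_B = 0; EF_B = 7
ES_C = 0; EF_C = 13
ES_D = max(EF_A=15, EF_C=13) = 15; EF_D = 15+10 = 25
ES_E = max(EF_B=7, EF_C=13) = 13; EF_E = 13+9 = 22
ES_F = 13; EF_F = 13+15 = 28
ES_G = 15; EF_G = 15+7 = 22
ES_H = max(EF_B=7, EF_F=28) = 28; EF_H = 28+12 = 40
ES_I = 28; EF_I = 28+15 = 43
ES_J = max(EF_D=25, EF_E=22, EF_G=22, EF_H=40, EF_I=43) = 43; EF_J = 43+9 = 52
Expected project duration μ = 52 days. Critical path: C → F → I → J.

Variance along critical path = 7.111 + 2.778 + 11.111 + 9.000 = 30.000
σ = √30.000 = 5.477 days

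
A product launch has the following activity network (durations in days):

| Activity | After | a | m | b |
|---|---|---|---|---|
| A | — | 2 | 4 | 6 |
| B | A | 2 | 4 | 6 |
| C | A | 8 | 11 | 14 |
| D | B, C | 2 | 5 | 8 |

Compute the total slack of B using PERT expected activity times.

te_A = (2 + 4·4 + 6)/6 = 24/6 = 4
te_B = (2 + 4·4 + 6)/6 = 24/6 = 4
te_C = (8 + 4·11 + 14)/6 = 66/6 = 11
te_D = (2 + 4·5 + 8)/6 = 30/6 = 5

Forward pass:
ES_A = 0; EF_A = 4
ES_B = 4; EF_B = 4+4 = 8
ES_C = 4; EF_C = 4+11 = 15
ES_D = max(EF_B=8, EF_C=15) = 15; EF_D = 15+5 = 20
Expected project duration μ = 20 days. Critical path: A → C → D.

Backward pass:
LF_D = 20; LS_D = 20−5 = 15
LF_C = LS_D = 15; LS_C = 15−11 = 4
LF_B = LS_D = 15; LS_B = 15−4 = 11
LF_A = min(LS_B=11, LS_C=4) = 4; LS_A = 4−4 = 0
Slack_B = LS_B − ES_B = 11 − 4 = 7

7 days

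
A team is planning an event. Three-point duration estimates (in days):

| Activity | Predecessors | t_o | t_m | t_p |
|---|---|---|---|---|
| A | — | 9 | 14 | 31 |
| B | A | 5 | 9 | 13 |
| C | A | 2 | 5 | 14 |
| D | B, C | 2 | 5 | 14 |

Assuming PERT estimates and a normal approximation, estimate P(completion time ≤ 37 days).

0.914

te_A = (9 + 4·14 + 31)/6 = 96/6 = 16; σ²_A = ((31−9)/6)² = 13.444
te_B = (5 + 4·9 + 13)/6 = 54/6 = 9; σ²_B = ((13−5)/6)² = 1.778
te_C = (2 + 4·5 + 14)/6 = 36/6 = 6; σ²_C = ((14−2)/6)² = 4.000
te_D = (2 + 4·5 + 14)/6 = 36/6 = 6; σ²_D = ((14−2)/6)² = 4.000

Forward pass:
ES_A = 0; EF_A = 16
ES_B = 16; EF_B = 16+9 = 25
ES_C = 16; EF_C = 16+6 = 22
ES_D = max(EF_B=25, EF_C=22) = 25; EF_D = 25+6 = 31
Expected project duration μ = 31 days. Critical path: A → B → D.

Variance along critical path = 13.444 + 1.778 + 4.000 = 19.222; σ = √19.222 = 4.384 days.
Z = (37 − 31) / 4.384 = 1.369
P(T ≤ 37) = Φ(1.369) ≈ 0.914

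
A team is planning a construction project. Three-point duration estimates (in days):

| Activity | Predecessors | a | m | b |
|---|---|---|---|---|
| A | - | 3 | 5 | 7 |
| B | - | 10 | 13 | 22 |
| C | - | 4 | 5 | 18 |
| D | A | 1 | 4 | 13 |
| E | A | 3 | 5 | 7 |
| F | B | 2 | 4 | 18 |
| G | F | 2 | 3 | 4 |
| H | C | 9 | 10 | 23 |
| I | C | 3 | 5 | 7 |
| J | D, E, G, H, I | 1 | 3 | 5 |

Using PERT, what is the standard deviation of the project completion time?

3.42 days

te_A = (3 + 4·5 + 7)/6 = 30/6 = 5; σ²_A = ((7−3)/6)² = 0.444
te_B = (10 + 4·13 + 22)/6 = 84/6 = 14; σ²_B = ((22−10)/6)² = 4.000
te_C = (4 + 4·5 + 18)/6 = 42/6 = 7; σ²_C = ((18−4)/6)² = 5.444
te_D = (1 + 4·4 + 13)/6 = 30/6 = 5; σ²_D = ((13−1)/6)² = 4.000
te_E = (3 + 4·5 + 7)/6 = 30/6 = 5; σ²_E = ((7−3)/6)² = 0.444
te_F = (2 + 4·4 + 18)/6 = 36/6 = 6; σ²_F = ((18−2)/6)² = 7.111
te_G = (2 + 4·3 + 4)/6 = 18/6 = 3; σ²_G = ((4−2)/6)² = 0.111
te_H = (9 + 4·10 + 23)/6 = 72/6 = 12; σ²_H = ((23−9)/6)² = 5.444
te_I = (3 + 4·5 + 7)/6 = 30/6 = 5; σ²_I = ((7−3)/6)² = 0.444
te_J = (1 + 4·3 + 5)/6 = 18/6 = 3; σ²_J = ((5−1)/6)² = 0.444

Forward pass:
ES_A = 0; EF_A = 5
ES_B = 0; EF_B = 14
ES_C = 0; EF_C = 7
ES_D = 5; EF_D = 5+5 = 10
ES_E = 5; EF_E = 5+5 = 10
ES_F = 14; EF_F = 14+6 = 20
ES_G = 20; EF_G = 20+3 = 23
ES_H = 7; EF_H = 7+12 = 19
ES_I = 7; EF_I = 7+5 = 12
ES_J = max(EF_D=10, EF_E=10, EF_G=23, EF_H=19, EF_I=12) = 23; EF_J = 23+3 = 26
Expected project duration μ = 26 days. Critical path: B → F → G → J.

Variance along critical path = 4.000 + 7.111 + 0.111 + 0.444 = 11.667
σ = √11.667 = 3.416 days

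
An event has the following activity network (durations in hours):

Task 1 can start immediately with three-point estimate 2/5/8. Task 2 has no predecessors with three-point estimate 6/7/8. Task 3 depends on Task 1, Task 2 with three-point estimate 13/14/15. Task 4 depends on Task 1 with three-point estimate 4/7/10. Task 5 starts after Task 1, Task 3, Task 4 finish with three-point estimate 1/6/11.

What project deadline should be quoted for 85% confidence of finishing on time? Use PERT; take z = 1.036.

28.8 hours

te_Task 1 = (2 + 4·5 + 8)/6 = 30/6 = 5; σ²_Task 1 = ((8−2)/6)² = 1.000
te_Task 2 = (6 + 4·7 + 8)/6 = 42/6 = 7; σ²_Task 2 = ((8−6)/6)² = 0.111
te_Task 3 = (13 + 4·14 + 15)/6 = 84/6 = 14; σ²_Task 3 = ((15−13)/6)² = 0.111
te_Task 4 = (4 + 4·7 + 10)/6 = 42/6 = 7; σ²_Task 4 = ((10−4)/6)² = 1.000
te_Task 5 = (1 + 4·6 + 11)/6 = 36/6 = 6; σ²_Task 5 = ((11−1)/6)² = 2.778

Forward pass:
ES_Task 1 = 0; EF_Task 1 = 5
ES_Task 2 = 0; EF_Task 2 = 7
ES_Task 3 = max(EF_Task 1=5, EF_Task 2=7) = 7; EF_Task 3 = 7+14 = 21
ES_Task 4 = 5; EF_Task 4 = 5+7 = 12
ES_Task 5 = max(EF_Task 1=5, EF_Task 3=21, EF_Task 4=12) = 21; EF_Task 5 = 21+6 = 27
Expected project duration μ = 27 hours. Critical path: Task 2 → Task 3 → Task 5.

Variance along critical path = 0.111 + 0.111 + 2.778 = 3.000; σ = 1.732 hours.
D = μ + z·σ = 27 + 1.036·1.732 = 28.8 hours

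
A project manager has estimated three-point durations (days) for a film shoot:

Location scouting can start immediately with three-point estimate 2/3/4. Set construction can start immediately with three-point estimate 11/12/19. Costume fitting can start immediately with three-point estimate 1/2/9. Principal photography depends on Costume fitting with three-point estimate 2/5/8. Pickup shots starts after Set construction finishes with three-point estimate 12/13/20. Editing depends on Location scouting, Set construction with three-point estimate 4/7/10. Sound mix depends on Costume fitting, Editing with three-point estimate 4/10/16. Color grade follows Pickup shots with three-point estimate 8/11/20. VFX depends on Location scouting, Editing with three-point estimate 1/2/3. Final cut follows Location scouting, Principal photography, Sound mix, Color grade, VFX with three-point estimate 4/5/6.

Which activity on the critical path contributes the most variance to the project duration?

Color grade

te_Location scouting = (2 + 4·3 + 4)/6 = 18/6 = 3; σ²_Location scouting = ((4−2)/6)² = 0.111
te_Set construction = (11 + 4·12 + 19)/6 = 78/6 = 13; σ²_Set construction = ((19−11)/6)² = 1.778
te_Costume fitting = (1 + 4·2 + 9)/6 = 18/6 = 3; σ²_Costume fitting = ((9−1)/6)² = 1.778
te_Principal photography = (2 + 4·5 + 8)/6 = 30/6 = 5; σ²_Principal photography = ((8−2)/6)² = 1.000
te_Pickup shots = (12 + 4·13 + 20)/6 = 84/6 = 14; σ²_Pickup shots = ((20−12)/6)² = 1.778
te_Editing = (4 + 4·7 + 10)/6 = 42/6 = 7; σ²_Editing = ((10−4)/6)² = 1.000
te_Sound mix = (4 + 4·10 + 16)/6 = 60/6 = 10; σ²_Sound mix = ((16−4)/6)² = 4.000
te_Color grade = (8 + 4·11 + 20)/6 = 72/6 = 12; σ²_Color grade = ((20−8)/6)² = 4.000
te_VFX = (1 + 4·2 + 3)/6 = 12/6 = 2; σ²_VFX = ((3−1)/6)² = 0.111
te_Final cut = (4 + 4·5 + 6)/6 = 30/6 = 5; σ²_Final cut = ((6−4)/6)² = 0.111

Forward pass:
ES_Location scouting = 0; EF_Location scouting = 3
ES_Set construction = 0; EF_Set construction = 13
ES_Costume fitting = 0; EF_Costume fitting = 3
ES_Principal photography = 3; EF_Principal photography = 3+5 = 8
ES_Pickup shots = 13; EF_Pickup shots = 13+14 = 27
ES_Editing = max(EF_Location scouting=3, EF_Set construction=13) = 13; EF_Editing = 13+7 = 20
ES_Sound mix = max(EF_Costume fitting=3, EF_Editing=20) = 20; EF_Sound mix = 20+10 = 30
ES_Color grade = 27; EF_Color grade = 27+12 = 39
ES_VFX = max(EF_Location scouting=3, EF_Editing=20) = 20; EF_VFX = 20+2 = 22
ES_Final cut = max(EF_Location scouting=3, EF_Principal photography=8, EF_Sound mix=30, EF_Color grade=39, EF_VFX=22) = 39; EF_Final cut = 39+5 = 44
Expected project duration μ = 44 days. Critical path: Set construction → Pickup shots → Color grade → Final cut.

Variances on critical path: σ²_Set construction=1.778, σ²_Pickup shots=1.778, σ²_Color grade=4.000, σ²_Final cut=0.111.
Largest is σ²_Color grade = 4.000.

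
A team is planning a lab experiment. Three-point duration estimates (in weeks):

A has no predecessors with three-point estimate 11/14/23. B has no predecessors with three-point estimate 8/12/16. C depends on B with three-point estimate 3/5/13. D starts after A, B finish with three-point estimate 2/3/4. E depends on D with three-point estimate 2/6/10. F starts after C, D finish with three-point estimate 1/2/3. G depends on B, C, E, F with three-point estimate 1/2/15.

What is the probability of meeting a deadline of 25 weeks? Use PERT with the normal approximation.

0.186

te_A = (11 + 4·14 + 23)/6 = 90/6 = 15; σ²_A = ((23−11)/6)² = 4.000
te_B = (8 + 4·12 + 16)/6 = 72/6 = 12; σ²_B = ((16−8)/6)² = 1.778
te_C = (3 + 4·5 + 13)/6 = 36/6 = 6; σ²_C = ((13−3)/6)² = 2.778
te_D = (2 + 4·3 + 4)/6 = 18/6 = 3; σ²_D = ((4−2)/6)² = 0.111
te_E = (2 + 4·6 + 10)/6 = 36/6 = 6; σ²_E = ((10−2)/6)² = 1.778
te_F = (1 + 4·2 + 3)/6 = 12/6 = 2; σ²_F = ((3−1)/6)² = 0.111
te_G = (1 + 4·2 + 15)/6 = 24/6 = 4; σ²_G = ((15−1)/6)² = 5.444

Forward pass:
ES_A = 0; EF_A = 15
ES_B = 0; EF_B = 12
ES_C = 12; EF_C = 12+6 = 18
ES_D = max(EF_A=15, EF_B=12) = 15; EF_D = 15+3 = 18
ES_E = 18; EF_E = 18+6 = 24
ES_F = max(EF_C=18, EF_D=18) = 18; EF_F = 18+2 = 20
ES_G = max(EF_B=12, EF_C=18, EF_E=24, EF_F=20) = 24; EF_G = 24+4 = 28
Expected project duration μ = 28 weeks. Critical path: A → D → E → G.

Variance along critical path = 4.000 + 0.111 + 1.778 + 5.444 = 11.333; σ = √11.333 = 3.367 weeks.
Z = (25 − 28) / 3.367 = -0.891
P(T ≤ 25) = Φ(-0.891) ≈ 0.186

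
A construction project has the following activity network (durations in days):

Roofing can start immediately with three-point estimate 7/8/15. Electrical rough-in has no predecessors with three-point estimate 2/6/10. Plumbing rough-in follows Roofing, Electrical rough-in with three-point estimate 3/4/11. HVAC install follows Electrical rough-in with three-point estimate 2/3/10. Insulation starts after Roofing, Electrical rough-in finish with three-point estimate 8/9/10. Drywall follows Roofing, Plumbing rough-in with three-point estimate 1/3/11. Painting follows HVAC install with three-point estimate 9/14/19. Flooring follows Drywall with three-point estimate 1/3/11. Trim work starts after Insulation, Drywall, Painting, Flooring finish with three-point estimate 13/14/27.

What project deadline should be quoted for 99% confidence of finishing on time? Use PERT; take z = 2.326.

48.0 days

te_Roofing = (7 + 4·8 + 15)/6 = 54/6 = 9; σ²_Roofing = ((15−7)/6)² = 1.778
te_Electrical rough-in = (2 + 4·6 + 10)/6 = 36/6 = 6; σ²_Electrical rough-in = ((10−2)/6)² = 1.778
te_Plumbing rough-in = (3 + 4·4 + 11)/6 = 30/6 = 5; σ²_Plumbing rough-in = ((11−3)/6)² = 1.778
te_HVAC install = (2 + 4·3 + 10)/6 = 24/6 = 4; σ²_HVAC install = ((10−2)/6)² = 1.778
te_Insulation = (8 + 4·9 + 10)/6 = 54/6 = 9; σ²_Insulation = ((10−8)/6)² = 0.111
te_Drywall = (1 + 4·3 + 11)/6 = 24/6 = 4; σ²_Drywall = ((11−1)/6)² = 2.778
te_Painting = (9 + 4·14 + 19)/6 = 84/6 = 14; σ²_Painting = ((19−9)/6)² = 2.778
te_Flooring = (1 + 4·3 + 11)/6 = 24/6 = 4; σ²_Flooring = ((11−1)/6)² = 2.778
te_Trim work = (13 + 4·14 + 27)/6 = 96/6 = 16; σ²_Trim work = ((27−13)/6)² = 5.444

Forward pass:
ES_Roofing = 0; EF_Roofing = 9
ES_Electrical rough-in = 0; EF_Electrical rough-in = 6
ES_Plumbing rough-in = max(EF_Roofing=9, EF_Electrical rough-in=6) = 9; EF_Plumbing rough-in = 9+5 = 14
ES_HVAC install = 6; EF_HVAC install = 6+4 = 10
ES_Insulation = max(EF_Roofing=9, EF_Electrical rough-in=6) = 9; EF_Insulation = 9+9 = 18
ES_Drywall = max(EF_Roofing=9, EF_Plumbing rough-in=14) = 14; EF_Drywall = 14+4 = 18
ES_Painting = 10; EF_Painting = 10+14 = 24
ES_Flooring = 18; EF_Flooring = 18+4 = 22
ES_Trim work = max(EF_Insulation=18, EF_Drywall=18, EF_Painting=24, EF_Flooring=22) = 24; EF_Trim work = 24+16 = 40
Expected project duration μ = 40 days. Critical path: Electrical rough-in → HVAC install → Painting → Trim work.

Variance along critical path = 1.778 + 1.778 + 2.778 + 5.444 = 11.778; σ = 3.432 days.
D = μ + z·σ = 40 + 2.326·3.432 = 48.0 days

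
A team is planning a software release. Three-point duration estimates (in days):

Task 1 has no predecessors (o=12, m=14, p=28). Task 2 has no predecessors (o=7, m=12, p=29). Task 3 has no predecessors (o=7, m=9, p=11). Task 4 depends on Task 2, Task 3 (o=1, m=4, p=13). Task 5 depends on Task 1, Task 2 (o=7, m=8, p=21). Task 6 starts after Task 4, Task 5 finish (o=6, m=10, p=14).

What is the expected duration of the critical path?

36 days

te_Task 1 = (12 + 4·14 + 28)/6 = 96/6 = 16
te_Task 2 = (7 + 4·12 + 29)/6 = 84/6 = 14
te_Task 3 = (7 + 4·9 + 11)/6 = 54/6 = 9
te_Task 4 = (1 + 4·4 + 13)/6 = 30/6 = 5
te_Task 5 = (7 + 4·8 + 21)/6 = 60/6 = 10
te_Task 6 = (6 + 4·10 + 14)/6 = 60/6 = 10

Forward pass:
ES_Task 1 = 0; EF_Task 1 = 16
ES_Task 2 = 0; EF_Task 2 = 14
ES_Task 3 = 0; EF_Task 3 = 9
ES_Task 4 = max(EF_Task 2=14, EF_Task 3=9) = 14; EF_Task 4 = 14+5 = 19
ES_Task 5 = max(EF_Task 1=16, EF_Task 2=14) = 16; EF_Task 5 = 16+10 = 26
ES_Task 6 = max(EF_Task 4=19, EF_Task 5=26) = 26; EF_Task 6 = 26+10 = 36
Expected project duration μ = 36 days. Critical path: Task 1 → Task 5 → Task 6.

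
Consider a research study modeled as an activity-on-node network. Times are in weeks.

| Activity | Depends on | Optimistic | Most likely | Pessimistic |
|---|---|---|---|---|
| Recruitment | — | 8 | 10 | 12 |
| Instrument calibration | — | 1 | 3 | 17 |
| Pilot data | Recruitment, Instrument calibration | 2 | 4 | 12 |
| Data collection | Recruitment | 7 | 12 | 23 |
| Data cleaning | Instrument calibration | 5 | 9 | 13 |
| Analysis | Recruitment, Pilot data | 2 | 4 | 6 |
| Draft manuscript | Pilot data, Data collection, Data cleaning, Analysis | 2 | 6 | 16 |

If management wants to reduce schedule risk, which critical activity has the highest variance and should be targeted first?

Data collection

te_Recruitment = (8 + 4·10 + 12)/6 = 60/6 = 10; σ²_Recruitment = ((12−8)/6)² = 0.444
te_Instrument calibration = (1 + 4·3 + 17)/6 = 30/6 = 5; σ²_Instrument calibration = ((17−1)/6)² = 7.111
te_Pilot data = (2 + 4·4 + 12)/6 = 30/6 = 5; σ²_Pilot data = ((12−2)/6)² = 2.778
te_Data collection = (7 + 4·12 + 23)/6 = 78/6 = 13; σ²_Data collection = ((23−7)/6)² = 7.111
te_Data cleaning = (5 + 4·9 + 13)/6 = 54/6 = 9; σ²_Data cleaning = ((13−5)/6)² = 1.778
te_Analysis = (2 + 4·4 + 6)/6 = 24/6 = 4; σ²_Analysis = ((6−2)/6)² = 0.444
te_Draft manuscript = (2 + 4·6 + 16)/6 = 42/6 = 7; σ²_Draft manuscript = ((16−2)/6)² = 5.444

Forward pass:
ES_Recruitment = 0; EF_Recruitment = 10
ES_Instrument calibration = 0; EF_Instrument calibration = 5
ES_Pilot data = max(EF_Recruitment=10, EF_Instrument calibration=5) = 10; EF_Pilot data = 10+5 = 15
ES_Data collection = 10; EF_Data collection = 10+13 = 23
ES_Data cleaning = 5; EF_Data cleaning = 5+9 = 14
ES_Analysis = max(EF_Recruitment=10, EF_Pilot data=15) = 15; EF_Analysis = 15+4 = 19
ES_Draft manuscript = max(EF_Pilot data=15, EF_Data collection=23, EF_Data cleaning=14, EF_Analysis=19) = 23; EF_Draft manuscript = 23+7 = 30
Expected project duration μ = 30 weeks. Critical path: Recruitment → Data collection → Draft manuscript.

Variances on critical path: σ²_Recruitment=0.444, σ²_Data collection=7.111, σ²_Draft manuscript=5.444.
Largest is σ²_Data collection = 7.111.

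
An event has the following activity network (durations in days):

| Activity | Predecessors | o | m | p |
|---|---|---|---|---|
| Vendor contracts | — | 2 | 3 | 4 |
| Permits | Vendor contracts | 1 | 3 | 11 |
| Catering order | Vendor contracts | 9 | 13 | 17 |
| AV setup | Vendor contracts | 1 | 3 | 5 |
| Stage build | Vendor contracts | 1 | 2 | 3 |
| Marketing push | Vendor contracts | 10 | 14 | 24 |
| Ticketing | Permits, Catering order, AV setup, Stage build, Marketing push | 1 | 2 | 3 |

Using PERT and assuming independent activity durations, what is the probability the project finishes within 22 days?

te_Vendor contracts = (2 + 4·3 + 4)/6 = 18/6 = 3; σ²_Vendor contracts = ((4−2)/6)² = 0.111
te_Permits = (1 + 4·3 + 11)/6 = 24/6 = 4; σ²_Permits = ((11−1)/6)² = 2.778
te_Catering order = (9 + 4·13 + 17)/6 = 78/6 = 13; σ²_Catering order = ((17−9)/6)² = 1.778
te_AV setup = (1 + 4·3 + 5)/6 = 18/6 = 3; σ²_AV setup = ((5−1)/6)² = 0.444
te_Stage build = (1 + 4·2 + 3)/6 = 12/6 = 2; σ²_Stage build = ((3−1)/6)² = 0.111
te_Marketing push = (10 + 4·14 + 24)/6 = 90/6 = 15; σ²_Marketing push = ((24−10)/6)² = 5.444
te_Ticketing = (1 + 4·2 + 3)/6 = 12/6 = 2; σ²_Ticketing = ((3−1)/6)² = 0.111

Forward pass:
ES_Vendor contracts = 0; EF_Vendor contracts = 3
ES_Permits = 3; EF_Permits = 3+4 = 7
ES_Catering order = 3; EF_Catering order = 3+13 = 16
ES_AV setup = 3; EF_AV setup = 3+3 = 6
ES_Stage build = 3; EF_Stage build = 3+2 = 5
ES_Marketing push = 3; EF_Marketing push = 3+15 = 18
ES_Ticketing = max(EF_Permits=7, EF_Catering order=16, EF_AV setup=6, EF_Stage build=5, EF_Marketing push=18) = 18; EF_Ticketing = 18+2 = 20
Expected project duration μ = 20 days. Critical path: Vendor contracts → Marketing push → Ticketing.

Variance along critical path = 0.111 + 5.444 + 0.111 = 5.667; σ = √5.667 = 2.380 days.
Z = (22 − 20) / 2.380 = 0.840
P(T ≤ 22) = Φ(0.840) ≈ 0.800

0.800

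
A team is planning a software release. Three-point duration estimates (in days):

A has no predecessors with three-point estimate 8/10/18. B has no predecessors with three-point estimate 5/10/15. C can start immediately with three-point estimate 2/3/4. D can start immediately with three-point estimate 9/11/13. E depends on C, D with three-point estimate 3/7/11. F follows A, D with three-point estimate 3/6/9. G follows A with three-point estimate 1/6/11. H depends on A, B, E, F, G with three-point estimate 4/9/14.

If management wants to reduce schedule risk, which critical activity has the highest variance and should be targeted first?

te_A = (8 + 4·10 + 18)/6 = 66/6 = 11; σ²_A = ((18−8)/6)² = 2.778
te_B = (5 + 4·10 + 15)/6 = 60/6 = 10; σ²_B = ((15−5)/6)² = 2.778
te_C = (2 + 4·3 + 4)/6 = 18/6 = 3; σ²_C = ((4−2)/6)² = 0.111
te_D = (9 + 4·11 + 13)/6 = 66/6 = 11; σ²_D = ((13−9)/6)² = 0.444
te_E = (3 + 4·7 + 11)/6 = 42/6 = 7; σ²_E = ((11−3)/6)² = 1.778
te_F = (3 + 4·6 + 9)/6 = 36/6 = 6; σ²_F = ((9−3)/6)² = 1.000
te_G = (1 + 4·6 + 11)/6 = 36/6 = 6; σ²_G = ((11−1)/6)² = 2.778
te_H = (4 + 4·9 + 14)/6 = 54/6 = 9; σ²_H = ((14−4)/6)² = 2.778

Forward pass:
ES_A = 0; EF_A = 11
ES_B = 0; EF_B = 10
ES_C = 0; EF_C = 3
ES_D = 0; EF_D = 11
ES_E = max(EF_C=3, EF_D=11) = 11; EF_E = 11+7 = 18
ES_F = max(EF_A=11, EF_D=11) = 11; EF_F = 11+6 = 17
ES_G = 11; EF_G = 11+6 = 17
ES_H = max(EF_A=11, EF_B=10, EF_E=18, EF_F=17, EF_G=17) = 18; EF_H = 18+9 = 27
Expected project duration μ = 27 days. Critical path: D → E → H.

Variances on critical path: σ²_D=0.444, σ²_E=1.778, σ²_H=2.778.
Largest is σ²_H = 2.778.

H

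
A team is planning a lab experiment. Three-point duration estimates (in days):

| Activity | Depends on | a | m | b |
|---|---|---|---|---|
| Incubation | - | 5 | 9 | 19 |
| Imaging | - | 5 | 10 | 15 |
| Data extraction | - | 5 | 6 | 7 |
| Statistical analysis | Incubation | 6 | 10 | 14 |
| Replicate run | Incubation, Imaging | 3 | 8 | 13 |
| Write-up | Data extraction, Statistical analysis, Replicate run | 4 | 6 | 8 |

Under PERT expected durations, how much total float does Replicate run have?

te_Incubation = (5 + 4·9 + 19)/6 = 60/6 = 10
te_Imaging = (5 + 4·10 + 15)/6 = 60/6 = 10
te_Data extraction = (5 + 4·6 + 7)/6 = 36/6 = 6
te_Statistical analysis = (6 + 4·10 + 14)/6 = 60/6 = 10
te_Replicate run = (3 + 4·8 + 13)/6 = 48/6 = 8
te_Write-up = (4 + 4·6 + 8)/6 = 36/6 = 6

Forward pass:
ES_Incubation = 0; EF_Incubation = 10
ES_Imaging = 0; EF_Imaging = 10
ES_Data extraction = 0; EF_Data extraction = 6
ES_Statistical analysis = 10; EF_Statistical analysis = 10+10 = 20
ES_Replicate run = max(EF_Incubation=10, EF_Imaging=10) = 10; EF_Replicate run = 10+8 = 18
ES_Write-up = max(EF_Data extraction=6, EF_Statistical analysis=20, EF_Replicate run=18) = 20; EF_Write-up = 20+6 = 26
Expected project duration μ = 26 days. Critical path: Incubation → Statistical analysis → Write-up.

Backward pass:
LF_Write-up = 26; LS_Write-up = 26−6 = 20
LF_Replicate run = LS_Write-up = 20; LS_Replicate run = 20−8 = 12
LF_Statistical analysis = LS_Write-up = 20; LS_Statistical analysis = 20−10 = 10
LF_Data extraction = LS_Write-up = 20; LS_Data extraction = 20−6 = 14
LF_Imaging = LS_Replicate run = 12; LS_Imaging = 12−10 = 2
LF_Incubation = min(LS_Statistical analysis=10, LS_Replicate run=12) = 10; LS_Incubation = 10−10 = 0
Slack_Replicate run = LS_Replicate run − ES_Replicate run = 12 − 10 = 2

2 days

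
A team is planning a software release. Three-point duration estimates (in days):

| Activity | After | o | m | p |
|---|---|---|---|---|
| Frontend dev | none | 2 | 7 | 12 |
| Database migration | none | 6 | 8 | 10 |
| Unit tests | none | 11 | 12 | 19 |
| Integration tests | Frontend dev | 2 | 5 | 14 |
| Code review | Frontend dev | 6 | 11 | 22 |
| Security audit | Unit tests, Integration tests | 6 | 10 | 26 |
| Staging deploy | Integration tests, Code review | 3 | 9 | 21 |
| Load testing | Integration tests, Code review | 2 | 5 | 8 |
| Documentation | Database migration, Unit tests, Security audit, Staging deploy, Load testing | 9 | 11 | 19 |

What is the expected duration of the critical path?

41 days

te_Frontend dev = (2 + 4·7 + 12)/6 = 42/6 = 7
te_Database migration = (6 + 4·8 + 10)/6 = 48/6 = 8
te_Unit tests = (11 + 4·12 + 19)/6 = 78/6 = 13
te_Integration tests = (2 + 4·5 + 14)/6 = 36/6 = 6
te_Code review = (6 + 4·11 + 22)/6 = 72/6 = 12
te_Security audit = (6 + 4·10 + 26)/6 = 72/6 = 12
te_Staging deploy = (3 + 4·9 + 21)/6 = 60/6 = 10
te_Load testing = (2 + 4·5 + 8)/6 = 30/6 = 5
te_Documentation = (9 + 4·11 + 19)/6 = 72/6 = 12

Forward pass:
ES_Frontend dev = 0; EF_Frontend dev = 7
ES_Database migration = 0; EF_Database migration = 8
ES_Unit tests = 0; EF_Unit tests = 13
ES_Integration tests = 7; EF_Integration tests = 7+6 = 13
ES_Code review = 7; EF_Code review = 7+12 = 19
ES_Security audit = max(EF_Unit tests=13, EF_Integration tests=13) = 13; EF_Security audit = 13+12 = 25
ES_Staging deploy = max(EF_Integration tests=13, EF_Code review=19) = 19; EF_Staging deploy = 19+10 = 29
ES_Load testing = max(EF_Integration tests=13, EF_Code review=19) = 19; EF_Load testing = 19+5 = 24
ES_Documentation = max(EF_Database migration=8, EF_Unit tests=13, EF_Security audit=25, EF_Staging deploy=29, EF_Load testing=24) = 29; EF_Documentation = 29+12 = 41
Expected project duration μ = 41 days. Critical path: Frontend dev → Code review → Staging deploy → Documentation.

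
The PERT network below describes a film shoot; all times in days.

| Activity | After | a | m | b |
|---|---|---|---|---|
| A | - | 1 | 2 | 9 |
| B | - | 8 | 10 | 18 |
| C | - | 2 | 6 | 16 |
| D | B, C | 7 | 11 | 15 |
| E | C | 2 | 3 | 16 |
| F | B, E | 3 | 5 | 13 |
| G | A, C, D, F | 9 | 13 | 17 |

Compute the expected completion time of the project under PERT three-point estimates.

35 days

te_A = (1 + 4·2 + 9)/6 = 18/6 = 3
te_B = (8 + 4·10 + 18)/6 = 66/6 = 11
te_C = (2 + 4·6 + 16)/6 = 42/6 = 7
te_D = (7 + 4·11 + 15)/6 = 66/6 = 11
te_E = (2 + 4·3 + 16)/6 = 30/6 = 5
te_F = (3 + 4·5 + 13)/6 = 36/6 = 6
te_G = (9 + 4·13 + 17)/6 = 78/6 = 13

Forward pass:
ES_A = 0; EF_A = 3
ES_B = 0; EF_B = 11
ES_C = 0; EF_C = 7
ES_D = max(EF_B=11, EF_C=7) = 11; EF_D = 11+11 = 22
ES_E = 7; EF_E = 7+5 = 12
ES_F = max(EF_B=11, EF_E=12) = 12; EF_F = 12+6 = 18
ES_G = max(EF_A=3, EF_C=7, EF_D=22, EF_F=18) = 22; EF_G = 22+13 = 35
Expected project duration μ = 35 days. Critical path: B → D → G.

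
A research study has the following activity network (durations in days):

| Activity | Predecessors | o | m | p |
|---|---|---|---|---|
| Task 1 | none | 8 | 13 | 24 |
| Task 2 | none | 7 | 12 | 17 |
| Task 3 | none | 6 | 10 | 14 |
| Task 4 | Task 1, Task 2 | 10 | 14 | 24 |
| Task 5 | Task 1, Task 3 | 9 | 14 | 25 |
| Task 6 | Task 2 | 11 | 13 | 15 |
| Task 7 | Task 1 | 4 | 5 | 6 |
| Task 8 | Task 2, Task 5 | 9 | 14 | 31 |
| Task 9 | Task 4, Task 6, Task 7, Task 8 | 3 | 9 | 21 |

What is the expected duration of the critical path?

te_Task 1 = (8 + 4·13 + 24)/6 = 84/6 = 14
te_Task 2 = (7 + 4·12 + 17)/6 = 72/6 = 12
te_Task 3 = (6 + 4·10 + 14)/6 = 60/6 = 10
te_Task 4 = (10 + 4·14 + 24)/6 = 90/6 = 15
te_Task 5 = (9 + 4·14 + 25)/6 = 90/6 = 15
te_Task 6 = (11 + 4·13 + 15)/6 = 78/6 = 13
te_Task 7 = (4 + 4·5 + 6)/6 = 30/6 = 5
te_Task 8 = (9 + 4·14 + 31)/6 = 96/6 = 16
te_Task 9 = (3 + 4·9 + 21)/6 = 60/6 = 10

Forward pass:
ES_Task 1 = 0; EF_Task 1 = 14
ES_Task 2 = 0; EF_Task 2 = 12
ES_Task 3 = 0; EF_Task 3 = 10
ES_Task 4 = max(EF_Task 1=14, EF_Task 2=12) = 14; EF_Task 4 = 14+15 = 29
ES_Task 5 = max(EF_Task 1=14, EF_Task 3=10) = 14; EF_Task 5 = 14+15 = 29
ES_Task 6 = 12; EF_Task 6 = 12+13 = 25
ES_Task 7 = 14; EF_Task 7 = 14+5 = 19
ES_Task 8 = max(EF_Task 2=12, EF_Task 5=29) = 29; EF_Task 8 = 29+16 = 45
ES_Task 9 = max(EF_Task 4=29, EF_Task 6=25, EF_Task 7=19, EF_Task 8=45) = 45; EF_Task 9 = 45+10 = 55
Expected project duration μ = 55 days. Critical path: Task 1 → Task 5 → Task 8 → Task 9.

55 days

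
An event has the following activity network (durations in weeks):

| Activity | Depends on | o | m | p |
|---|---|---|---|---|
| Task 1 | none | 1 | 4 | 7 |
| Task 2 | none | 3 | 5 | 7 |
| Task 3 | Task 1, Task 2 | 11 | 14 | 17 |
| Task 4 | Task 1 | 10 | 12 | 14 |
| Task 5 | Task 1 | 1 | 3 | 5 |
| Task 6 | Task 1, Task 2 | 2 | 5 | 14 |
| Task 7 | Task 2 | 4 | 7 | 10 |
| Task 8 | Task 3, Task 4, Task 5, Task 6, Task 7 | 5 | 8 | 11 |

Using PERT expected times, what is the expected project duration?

te_Task 1 = (1 + 4·4 + 7)/6 = 24/6 = 4
te_Task 2 = (3 + 4·5 + 7)/6 = 30/6 = 5
te_Task 3 = (11 + 4·14 + 17)/6 = 84/6 = 14
te_Task 4 = (10 + 4·12 + 14)/6 = 72/6 = 12
te_Task 5 = (1 + 4·3 + 5)/6 = 18/6 = 3
te_Task 6 = (2 + 4·5 + 14)/6 = 36/6 = 6
te_Task 7 = (4 + 4·7 + 10)/6 = 42/6 = 7
te_Task 8 = (5 + 4·8 + 11)/6 = 48/6 = 8

Forward pass:
ES_Task 1 = 0; EF_Task 1 = 4
ES_Task 2 = 0; EF_Task 2 = 5
ES_Task 3 = max(EF_Task 1=4, EF_Task 2=5) = 5; EF_Task 3 = 5+14 = 19
ES_Task 4 = 4; EF_Task 4 = 4+12 = 16
ES_Task 5 = 4; EF_Task 5 = 4+3 = 7
ES_Task 6 = max(EF_Task 1=4, EF_Task 2=5) = 5; EF_Task 6 = 5+6 = 11
ES_Task 7 = 5; EF_Task 7 = 5+7 = 12
ES_Task 8 = max(EF_Task 3=19, EF_Task 4=16, EF_Task 5=7, EF_Task 6=11, EF_Task 7=12) = 19; EF_Task 8 = 19+8 = 27
Expected project duration μ = 27 weeks. Critical path: Task 2 → Task 3 → Task 8.

27 weeks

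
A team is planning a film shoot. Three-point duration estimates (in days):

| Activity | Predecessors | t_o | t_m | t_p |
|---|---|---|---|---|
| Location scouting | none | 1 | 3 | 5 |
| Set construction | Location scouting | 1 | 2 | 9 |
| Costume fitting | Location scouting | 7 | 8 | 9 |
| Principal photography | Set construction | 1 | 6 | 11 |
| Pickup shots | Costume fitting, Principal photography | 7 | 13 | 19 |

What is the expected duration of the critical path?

te_Location scouting = (1 + 4·3 + 5)/6 = 18/6 = 3
te_Set construction = (1 + 4·2 + 9)/6 = 18/6 = 3
te_Costume fitting = (7 + 4·8 + 9)/6 = 48/6 = 8
te_Principal photography = (1 + 4·6 + 11)/6 = 36/6 = 6
te_Pickup shots = (7 + 4·13 + 19)/6 = 78/6 = 13

Forward pass:
ES_Location scouting = 0; EF_Location scouting = 3
ES_Set construction = 3; EF_Set construction = 3+3 = 6
ES_Costume fitting = 3; EF_Costume fitting = 3+8 = 11
ES_Principal photography = 6; EF_Principal photography = 6+6 = 12
ES_Pickup shots = max(EF_Costume fitting=11, EF_Principal photography=12) = 12; EF_Pickup shots = 12+13 = 25
Expected project duration μ = 25 days. Critical path: Location scouting → Set construction → Principal photography → Pickup shots.

25 days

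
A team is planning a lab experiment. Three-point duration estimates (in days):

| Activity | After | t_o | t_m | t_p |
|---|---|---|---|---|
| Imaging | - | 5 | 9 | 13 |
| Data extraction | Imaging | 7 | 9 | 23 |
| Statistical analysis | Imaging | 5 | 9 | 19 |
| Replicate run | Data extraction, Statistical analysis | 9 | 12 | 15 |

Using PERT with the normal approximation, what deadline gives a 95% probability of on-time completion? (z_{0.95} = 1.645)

te_Imaging = (5 + 4·9 + 13)/6 = 54/6 = 9; σ²_Imaging = ((13−5)/6)² = 1.778
te_Data extraction = (7 + 4·9 + 23)/6 = 66/6 = 11; σ²_Data extraction = ((23−7)/6)² = 7.111
te_Statistical analysis = (5 + 4·9 + 19)/6 = 60/6 = 10; σ²_Statistical analysis = ((19−5)/6)² = 5.444
te_Replicate run = (9 + 4·12 + 15)/6 = 72/6 = 12; σ²_Replicate run = ((15−9)/6)² = 1.000

Forward pass:
ES_Imaging = 0; EF_Imaging = 9
ES_Data extraction = 9; EF_Data extraction = 9+11 = 20
ES_Statistical analysis = 9; EF_Statistical analysis = 9+10 = 19
ES_Replicate run = max(EF_Data extraction=20, EF_Statistical analysis=19) = 20; EF_Replicate run = 20+12 = 32
Expected project duration μ = 32 days. Critical path: Imaging → Data extraction → Replicate run.

Variance along critical path = 1.778 + 7.111 + 1.000 = 9.889; σ = 3.145 days.
D = μ + z·σ = 32 + 1.645·3.145 = 37.2 days

37.2 days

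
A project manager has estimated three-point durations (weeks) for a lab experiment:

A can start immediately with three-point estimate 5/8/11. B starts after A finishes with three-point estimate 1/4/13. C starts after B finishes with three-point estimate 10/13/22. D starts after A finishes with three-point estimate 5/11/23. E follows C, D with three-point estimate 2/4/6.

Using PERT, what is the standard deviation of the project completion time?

3.07 weeks

te_A = (5 + 4·8 + 11)/6 = 48/6 = 8; σ²_A = ((11−5)/6)² = 1.000
te_B = (1 + 4·4 + 13)/6 = 30/6 = 5; σ²_B = ((13−1)/6)² = 4.000
te_C = (10 + 4·13 + 22)/6 = 84/6 = 14; σ²_C = ((22−10)/6)² = 4.000
te_D = (5 + 4·11 + 23)/6 = 72/6 = 12; σ²_D = ((23−5)/6)² = 9.000
te_E = (2 + 4·4 + 6)/6 = 24/6 = 4; σ²_E = ((6−2)/6)² = 0.444

Forward pass:
ES_A = 0; EF_A = 8
ES_B = 8; EF_B = 8+5 = 13
ES_C = 13; EF_C = 13+14 = 27
ES_D = 8; EF_D = 8+12 = 20
ES_E = max(EF_C=27, EF_D=20) = 27; EF_E = 27+4 = 31
Expected project duration μ = 31 weeks. Critical path: A → B → C → E.

Variance along critical path = 1.000 + 4.000 + 4.000 + 0.444 = 9.444
σ = √9.444 = 3.073 weeks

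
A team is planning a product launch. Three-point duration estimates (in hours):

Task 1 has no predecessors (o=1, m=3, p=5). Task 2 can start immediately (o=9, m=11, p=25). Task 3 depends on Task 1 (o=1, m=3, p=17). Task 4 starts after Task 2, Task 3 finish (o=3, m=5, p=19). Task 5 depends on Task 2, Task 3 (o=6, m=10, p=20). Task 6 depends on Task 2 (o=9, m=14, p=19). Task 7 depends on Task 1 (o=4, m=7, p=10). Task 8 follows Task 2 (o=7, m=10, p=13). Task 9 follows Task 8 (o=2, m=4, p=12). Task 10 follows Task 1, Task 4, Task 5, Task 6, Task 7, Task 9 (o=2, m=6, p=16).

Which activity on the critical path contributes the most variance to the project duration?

Task 2

te_Task 1 = (1 + 4·3 + 5)/6 = 18/6 = 3; σ²_Task 1 = ((5−1)/6)² = 0.444
te_Task 2 = (9 + 4·11 + 25)/6 = 78/6 = 13; σ²_Task 2 = ((25−9)/6)² = 7.111
te_Task 3 = (1 + 4·3 + 17)/6 = 30/6 = 5; σ²_Task 3 = ((17−1)/6)² = 7.111
te_Task 4 = (3 + 4·5 + 19)/6 = 42/6 = 7; σ²_Task 4 = ((19−3)/6)² = 7.111
te_Task 5 = (6 + 4·10 + 20)/6 = 66/6 = 11; σ²_Task 5 = ((20−6)/6)² = 5.444
te_Task 6 = (9 + 4·14 + 19)/6 = 84/6 = 14; σ²_Task 6 = ((19−9)/6)² = 2.778
te_Task 7 = (4 + 4·7 + 10)/6 = 42/6 = 7; σ²_Task 7 = ((10−4)/6)² = 1.000
te_Task 8 = (7 + 4·10 + 13)/6 = 60/6 = 10; σ²_Task 8 = ((13−7)/6)² = 1.000
te_Task 9 = (2 + 4·4 + 12)/6 = 30/6 = 5; σ²_Task 9 = ((12−2)/6)² = 2.778
te_Task 10 = (2 + 4·6 + 16)/6 = 42/6 = 7; σ²_Task 10 = ((16−2)/6)² = 5.444

Forward pass:
ES_Task 1 = 0; EF_Task 1 = 3
ES_Task 2 = 0; EF_Task 2 = 13
ES_Task 3 = 3; EF_Task 3 = 3+5 = 8
ES_Task 4 = max(EF_Task 2=13, EF_Task 3=8) = 13; EF_Task 4 = 13+7 = 20
ES_Task 5 = max(EF_Task 2=13, EF_Task 3=8) = 13; EF_Task 5 = 13+11 = 24
ES_Task 6 = 13; EF_Task 6 = 13+14 = 27
ES_Task 7 = 3; EF_Task 7 = 3+7 = 10
ES_Task 8 = 13; EF_Task 8 = 13+10 = 23
ES_Task 9 = 23; EF_Task 9 = 23+5 = 28
ES_Task 10 = max(EF_Task 1=3, EF_Task 4=20, EF_Task 5=24, EF_Task 6=27, EF_Task 7=10, EF_Task 9=28) = 28; EF_Task 10 = 28+7 = 35
Expected project duration μ = 35 hours. Critical path: Task 2 → Task 8 → Task 9 → Task 10.

Variances on critical path: σ²_Task 2=7.111, σ²_Task 8=1.000, σ²_Task 9=2.778, σ²_Task 10=5.444.
Largest is σ²_Task 2 = 7.111.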